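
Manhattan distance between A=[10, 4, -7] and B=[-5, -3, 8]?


d = |10+ 5| + |4+ 3| + |-7-8|
  = 15 + 7 + 15
  = 37

37


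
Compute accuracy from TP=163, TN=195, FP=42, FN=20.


Accuracy = (TP+TN)/(TP+TN+FP+FN)
= (163+195)/(420)
= 358/420 = 85.24%

85.24%


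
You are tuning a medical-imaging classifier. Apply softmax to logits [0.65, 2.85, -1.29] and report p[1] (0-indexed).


Exponentials: e^0.65=1.9155, e^2.85=17.2878, e^-1.29=0.2753
Sum = 19.4786
Softmax = [0.0983, 0.8875, 0.0141]
p[1] = 17.2878/19.4786 = 0.8875

0.8875


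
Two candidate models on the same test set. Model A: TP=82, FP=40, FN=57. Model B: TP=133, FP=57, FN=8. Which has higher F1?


Model A: P=82/122=0.6721, R=82/139=0.5899, F1=2PR/(P+R)=2TP/(2TP+FP+FN)=164/261=0.6284
Model B: P=133/190=0.7, R=133/141=0.9433, F1=2PR/(P+R)=2TP/(2TP+FP+FN)=266/331=0.8036
0.6284 < 0.8036 → Model B

Model B


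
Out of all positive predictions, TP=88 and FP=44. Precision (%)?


Precision = TP/(TP+FP)
= 88/(88+44)
= 88/132 = 66.67%

66.67%


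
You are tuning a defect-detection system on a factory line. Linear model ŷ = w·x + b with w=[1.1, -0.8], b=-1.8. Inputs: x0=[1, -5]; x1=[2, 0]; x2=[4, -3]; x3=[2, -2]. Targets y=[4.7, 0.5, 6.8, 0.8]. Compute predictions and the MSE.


ŷ0 = (1.1)·(1) + (-0.8)·(-5) - 1.8 = 3.3
ŷ1 = (1.1)·(2) + (-0.8)·(0) - 1.8 = 0.4
ŷ2 = (1.1)·(4) + (-0.8)·(-3) - 1.8 = 5.0
ŷ3 = (1.1)·(2) + (-0.8)·(-2) - 1.8 = 2.0
errors² = [1.96, 0.01, 3.24, 1.44]
MSE = 6.6500/4 = 1.6625

1.6625


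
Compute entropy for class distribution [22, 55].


Probabilities: [22/77, 55/77] ≈ [0.2857, 0.7143]
H = -((22/77)·log₂(22/77) + (55/77)·log₂(55/77))
  = 0.8631 bits

0.8631 bits


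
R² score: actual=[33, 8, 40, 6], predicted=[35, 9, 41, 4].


ȳ = 21.75
SS_res = Σ(y-ŷ)² = 10
SS_tot = Σ(y-ȳ)² = 896.75
R² = 1 - SS_res/SS_tot = 1 - 0.0112 = 0.9888

0.9888


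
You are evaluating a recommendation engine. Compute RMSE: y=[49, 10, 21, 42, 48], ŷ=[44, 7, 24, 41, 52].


MSE = 60/5 = 12
RMSE = √(60/5) = 3.4641

3.4641


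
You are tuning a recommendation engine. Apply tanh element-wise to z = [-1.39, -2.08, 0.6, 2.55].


tanh(-1.39) = -0.8832
tanh(-2.08) = -0.9693
tanh(0.6) = 0.537
tanh(2.55) = 0.9879
result = [-0.8832, -0.9693, 0.537, 0.9879]

[-0.8832, -0.9693, 0.537, 0.9879]


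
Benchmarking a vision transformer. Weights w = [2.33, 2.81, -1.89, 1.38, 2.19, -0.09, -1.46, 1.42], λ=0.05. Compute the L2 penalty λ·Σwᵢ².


‖w‖₂² = (2.33)² + (2.81)² + (-1.89)² + (1.38)² + (2.19)² + (-0.09)² + (-1.46)² + (1.42)²
     = 5.4289 + 7.8961 + 3.5721 + 1.9044 + 4.7961 + 0.0081 + 2.1316 + 2.0164
     = 27.7537
λ·‖w‖₂² = 0.05·27.7537 = 1.387685

1.387685


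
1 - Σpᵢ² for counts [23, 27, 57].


Probabilities: [23/107, 27/107, 57/107] ≈ [0.215, 0.2523, 0.5327]
Σpᵢ² = (529 + 729 + 3249)/107² = 4507/11449
Gini = 1 - Σpᵢ² = 1 - 4507/11449 = 0.6063

0.6063


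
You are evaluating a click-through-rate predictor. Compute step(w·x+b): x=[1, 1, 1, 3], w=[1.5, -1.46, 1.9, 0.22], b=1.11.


z = (1)·(1.5) + (1)·(-1.46) + (1)·(1.9) + (3)·(0.22) + 1.11
  = 3.71
step(z) = 1 (z≥0)

1


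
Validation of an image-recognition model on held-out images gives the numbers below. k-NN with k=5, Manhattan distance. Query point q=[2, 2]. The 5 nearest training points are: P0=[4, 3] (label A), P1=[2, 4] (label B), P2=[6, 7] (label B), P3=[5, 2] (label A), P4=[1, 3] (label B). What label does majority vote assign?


d(q,P0) = 3  (label A)
d(q,P1) = 2  (label B)
d(q,P2) = 9  (label B)
d(q,P3) = 3  (label A)
d(q,P4) = 2  (label B)
Votes: A=2, B=3
Majority → B

B


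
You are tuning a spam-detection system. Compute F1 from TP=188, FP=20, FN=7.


Precision = 188/208 = 0.9038
Recall = 188/195 = 0.9641
F1 = 2·P·R/(P+R) = 2·TP/(2·TP+FP+FN) = 376/(376+20+7) = 376/403 = 0.933

0.933


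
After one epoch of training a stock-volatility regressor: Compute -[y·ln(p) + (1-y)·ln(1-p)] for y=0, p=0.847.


BCE = -[y·ln(p) + (1-y)·ln(1-p)]
= -0 - 1·ln(1-0.847)
= -ln(0.153) = 1.8773

1.8773


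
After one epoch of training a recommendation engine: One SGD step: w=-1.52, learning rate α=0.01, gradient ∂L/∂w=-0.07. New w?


w_new = w - α·∇
= -1.52 - 0.01·-0.07
= -1.52 + 0.0007
= -1.5193

-1.5193


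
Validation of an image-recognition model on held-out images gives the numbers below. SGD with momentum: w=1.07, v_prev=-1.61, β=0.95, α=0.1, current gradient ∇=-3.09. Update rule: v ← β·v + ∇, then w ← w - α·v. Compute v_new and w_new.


v_new = 0.95·-1.61 - 3.09 = -1.5295 - 3.09 = -4.6195
w_new = 1.07 - 0.1·-4.6195 = 1.07 + 0.46195 = 1.53195

v_new=-4.6195, w_new=1.53195


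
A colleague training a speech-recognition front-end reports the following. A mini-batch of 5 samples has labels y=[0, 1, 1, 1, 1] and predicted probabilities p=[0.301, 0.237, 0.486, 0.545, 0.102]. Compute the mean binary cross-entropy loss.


L[0] = -ln(1-0.301) = -ln(0.699) = 0.3581
L[1] = -ln(0.237) = 1.4397
L[2] = -ln(0.486) = 0.7215
L[3] = -ln(0.545) = 0.607
L[4] = -ln(0.102) = 2.2828
mean = (0.3581 + 1.4397 + 0.7215 + 0.607 + 2.2828)/5 = 1.0818

1.0818


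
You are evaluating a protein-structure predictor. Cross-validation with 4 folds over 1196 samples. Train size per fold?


Fold size = 1196/4 = 299
Training per fold = 1196 - 299 = 897

897


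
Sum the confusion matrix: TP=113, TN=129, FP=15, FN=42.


Total = TP + TN + FP + FN
= 113 + 129 + 15 + 42
= 299
(Predicted positive: 128, predicted negative: 171)

299


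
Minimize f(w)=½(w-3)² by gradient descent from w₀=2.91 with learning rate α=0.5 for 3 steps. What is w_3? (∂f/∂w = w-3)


step 1: grad = 2.91-3 = -0.09; w = 2.91 - 0.5·(-0.09) = 2.955
step 2: grad = 2.955-3 = -0.045; w = 2.955 - 0.5·(-0.045) = 2.9775
step 3: grad = 2.9775-3 = -0.0225; w = 2.9775 - 0.5·(-0.0225) = 2.98875

2.98875


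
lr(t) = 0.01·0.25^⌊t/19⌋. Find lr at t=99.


n_drops = ⌊99/19⌋ = 5
lr = 0.01·0.25^5 = 0.01·0.0009765625 = 0.000009765625

0.000009765625


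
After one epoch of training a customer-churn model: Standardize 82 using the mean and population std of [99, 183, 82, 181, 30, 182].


μ = 126.1667, σ = 59.5691
z = (82 - 126.1667)/59.5691 = -0.7414

-0.7414


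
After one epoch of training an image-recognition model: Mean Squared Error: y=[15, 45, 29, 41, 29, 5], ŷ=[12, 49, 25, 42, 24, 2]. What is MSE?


Squared errors: (15-12)²=9, (45-49)²=16, (29-25)²=16, (41-42)²=1, (29-24)²=25, (5-2)²=9
Sum = 76
MSE = 76/6 = 38/3

38/3


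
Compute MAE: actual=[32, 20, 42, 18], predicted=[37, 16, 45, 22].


Absolute errors: |32-37|=5, |20-16|=4, |42-45|=3, |18-22|=4
Sum = 16
MAE = 16/4 = 4

4


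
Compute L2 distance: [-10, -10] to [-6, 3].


d = √((-10+ 6)² + (-10-3)²)
  = √(16 + 169)
  = √185 = 13.6015

13.6015


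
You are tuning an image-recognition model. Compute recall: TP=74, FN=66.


Recall = TP/(TP+FN)
= 74/(74+66)
= 74/140 = 52.86%

52.86%


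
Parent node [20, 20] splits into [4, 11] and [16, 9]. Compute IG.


Parent = [20, 20], H_parent = 1
H_left = 0.8366 (n=15), H_right = 0.9427 (n=25)
H_children = (15/40)·0.8366 + (25/40)·0.9427 = 0.9029
IG = 1 - 0.9029 = 0.0971

0.0971


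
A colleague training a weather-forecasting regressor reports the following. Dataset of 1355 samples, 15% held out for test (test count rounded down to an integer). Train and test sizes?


Test = ⌊1355·15/100⌋ = 203
Train = 1355 - 203 = 1152

Train: 1152, Test: 203


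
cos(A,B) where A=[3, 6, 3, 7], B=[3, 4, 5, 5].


A·B = 3·3 + 6·4 + 3·5 + 7·5 = 83
‖A‖ = √103 = 10.1489, ‖B‖ = √75 = 8.6603
cos = 83/(√103·√75) = 83/√7725 = 0.9443

0.9443


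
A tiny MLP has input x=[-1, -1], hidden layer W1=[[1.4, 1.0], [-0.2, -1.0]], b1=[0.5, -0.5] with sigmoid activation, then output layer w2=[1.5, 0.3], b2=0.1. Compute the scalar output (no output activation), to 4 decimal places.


z1[0] = (1.4)·(-1) + (1.0)·(-1) + 0.5 = -1.9
z1[1] = (-0.2)·(-1) + (-1.0)·(-1) - 0.5 = 0.7
h = sigmoid(z1) = [0.1301, 0.6682]
output = (1.5)·(0.1301) + (0.3)·(0.6682) + 0.1 = 0.4956

0.4956


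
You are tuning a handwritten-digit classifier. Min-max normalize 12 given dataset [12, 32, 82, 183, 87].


min=12, max=183
(12-12)/(183-12) = 0/171 = 0.0

0.0


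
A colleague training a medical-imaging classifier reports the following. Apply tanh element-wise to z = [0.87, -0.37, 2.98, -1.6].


tanh(0.87) = 0.7014
tanh(-0.37) = -0.354
tanh(2.98) = 0.9949
tanh(-1.6) = -0.9217
result = [0.7014, -0.354, 0.9949, -0.9217]

[0.7014, -0.354, 0.9949, -0.9217]


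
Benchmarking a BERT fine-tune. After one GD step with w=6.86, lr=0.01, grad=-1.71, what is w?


w_new = w - α·∇
= 6.86 - 0.01·-1.71
= 6.86 + 0.0171
= 6.8771

6.8771


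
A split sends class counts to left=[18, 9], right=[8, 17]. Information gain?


Parent = [26, 26], H_parent = 1
H_left = 0.9183 (n=27), H_right = 0.9044 (n=25)
H_children = (27/52)·0.9183 + (25/52)·0.9044 = 0.9116
IG = 1 - 0.9116 = 0.0884

0.0884


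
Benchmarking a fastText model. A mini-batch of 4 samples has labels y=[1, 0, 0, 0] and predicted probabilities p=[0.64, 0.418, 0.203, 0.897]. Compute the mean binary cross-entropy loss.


L[0] = -ln(0.64) = 0.4463
L[1] = -ln(1-0.418) = -ln(0.582) = 0.5413
L[2] = -ln(1-0.203) = -ln(0.797) = 0.2269
L[3] = -ln(1-0.897) = -ln(0.103) = 2.273
mean = (0.4463 + 0.5413 + 0.2269 + 2.273)/4 = 0.8719

0.8719


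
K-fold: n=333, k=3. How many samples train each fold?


Fold size = 333/3 = 111
Training per fold = 333 - 111 = 222

222


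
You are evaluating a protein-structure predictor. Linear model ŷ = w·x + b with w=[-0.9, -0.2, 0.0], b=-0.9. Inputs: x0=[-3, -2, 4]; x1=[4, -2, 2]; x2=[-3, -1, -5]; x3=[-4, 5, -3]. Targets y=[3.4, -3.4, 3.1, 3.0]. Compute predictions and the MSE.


ŷ0 = (-0.9)·(-3) + (-0.2)·(-2) + (0.0)·(4) - 0.9 = 2.2
ŷ1 = (-0.9)·(4) + (-0.2)·(-2) + (0.0)·(2) - 0.9 = -4.1
ŷ2 = (-0.9)·(-3) + (-0.2)·(-1) + (0.0)·(-5) - 0.9 = 2.0
ŷ3 = (-0.9)·(-4) + (-0.2)·(5) + (0.0)·(-3) - 0.9 = 1.7
errors² = [1.44, 0.49, 1.21, 1.69]
MSE = 4.8300/4 = 1.2075

1.2075


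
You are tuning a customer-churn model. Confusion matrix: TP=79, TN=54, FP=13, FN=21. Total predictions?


Total = TP + TN + FP + FN
= 79 + 54 + 13 + 21
= 167
(Predicted positive: 92, predicted negative: 75)

167


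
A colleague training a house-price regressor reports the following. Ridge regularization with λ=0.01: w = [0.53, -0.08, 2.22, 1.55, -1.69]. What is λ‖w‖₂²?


‖w‖₂² = (0.53)² + (-0.08)² + (2.22)² + (1.55)² + (-1.69)²
     = 0.2809 + 0.0064 + 4.9284 + 2.4025 + 2.8561
     = 10.4743
λ·‖w‖₂² = 0.01·10.4743 = 0.104743

0.104743


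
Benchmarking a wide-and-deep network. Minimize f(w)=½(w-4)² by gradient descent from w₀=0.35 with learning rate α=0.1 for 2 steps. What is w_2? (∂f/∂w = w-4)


step 1: grad = 0.35-4 = -3.65; w = 0.35 - 0.1·(-3.65) = 0.715
step 2: grad = 0.715-4 = -3.285; w = 0.715 - 0.1·(-3.285) = 1.0435

1.0435


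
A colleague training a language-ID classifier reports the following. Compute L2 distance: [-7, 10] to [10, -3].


d = √((-7-10)² + (10+ 3)²)
  = √(289 + 169)
  = √458 = 21.4009

21.4009


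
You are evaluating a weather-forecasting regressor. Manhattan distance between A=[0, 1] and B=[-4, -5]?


d = |0+ 4| + |1+ 5|
  = 4 + 6
  = 10

10


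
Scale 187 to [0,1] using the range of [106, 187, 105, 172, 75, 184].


min=75, max=187
(187-75)/(187-75) = 112/112 = 1.0

1.0


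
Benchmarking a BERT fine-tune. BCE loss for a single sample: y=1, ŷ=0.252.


BCE = -[y·ln(p) + (1-y)·ln(1-p)]
= -1·ln(0.252) - 0
= -ln(0.252) = 1.3783

1.3783


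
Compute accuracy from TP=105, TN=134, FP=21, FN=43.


Accuracy = (TP+TN)/(TP+TN+FP+FN)
= (105+134)/(303)
= 239/303 = 78.88%

78.88%


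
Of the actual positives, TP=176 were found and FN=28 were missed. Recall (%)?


Recall = TP/(TP+FN)
= 176/(176+28)
= 176/204 = 86.27%

86.27%


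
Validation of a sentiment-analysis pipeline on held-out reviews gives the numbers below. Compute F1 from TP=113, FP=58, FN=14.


Precision = 113/171 = 0.6608
Recall = 113/127 = 0.8898
F1 = 2·P·R/(P+R) = 2·TP/(2·TP+FP+FN) = 226/(226+58+14) = 226/298 = 0.7584

0.7584


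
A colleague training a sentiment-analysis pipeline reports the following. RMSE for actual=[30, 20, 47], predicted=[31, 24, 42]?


MSE = 42/3 = 14
RMSE = √(42/3) = 3.7417

3.7417


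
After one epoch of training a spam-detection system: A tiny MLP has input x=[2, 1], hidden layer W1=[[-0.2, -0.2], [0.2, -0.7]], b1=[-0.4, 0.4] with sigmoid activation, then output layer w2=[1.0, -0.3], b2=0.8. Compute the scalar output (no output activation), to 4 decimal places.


z1[0] = (-0.2)·(2) + (-0.2)·(1) - 0.4 = -1.0
z1[1] = (0.2)·(2) + (-0.7)·(1) + 0.4 = 0.1
h = sigmoid(z1) = [0.2689, 0.525]
output = (1.0)·(0.2689) + (-0.3)·(0.525) + 0.8 = 0.9114

0.9114


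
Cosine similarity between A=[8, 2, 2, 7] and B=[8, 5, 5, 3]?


A·B = 8·8 + 2·5 + 2·5 + 7·3 = 105
‖A‖ = √121 = 11, ‖B‖ = √123 = 11.0905
cos = 105/(√121·√123) = 105/√14883 = 0.8607

0.8607


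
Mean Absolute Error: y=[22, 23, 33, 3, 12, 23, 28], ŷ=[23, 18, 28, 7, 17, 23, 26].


Absolute errors: |22-23|=1, |23-18|=5, |33-28|=5, |3-7|=4, |12-17|=5, |23-23|=0, |28-26|=2
Sum = 22
MAE = 22/7 = 22/7

22/7


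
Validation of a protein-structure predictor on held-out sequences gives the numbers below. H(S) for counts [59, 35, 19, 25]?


Probabilities: [59/138, 35/138, 19/138, 25/138] ≈ [0.4275, 0.2536, 0.1377, 0.1812]
H = -((59/138)·log₂(59/138) + (35/138)·log₂(35/138) + (19/138)·log₂(19/138) + (25/138)·log₂(25/138))
  = 1.8664 bits

1.8664 bits


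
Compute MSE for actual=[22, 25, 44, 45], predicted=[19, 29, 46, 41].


Squared errors: (22-19)²=9, (25-29)²=16, (44-46)²=4, (45-41)²=16
Sum = 45
MSE = 45/4 = 45/4

45/4


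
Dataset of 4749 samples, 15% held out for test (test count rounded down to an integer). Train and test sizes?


Test = ⌊4749·15/100⌋ = 712
Train = 4749 - 712 = 4037

Train: 4037, Test: 712


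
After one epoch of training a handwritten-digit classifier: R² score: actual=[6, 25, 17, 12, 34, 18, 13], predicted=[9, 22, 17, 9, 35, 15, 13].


ȳ = 17.8571
SS_res = Σ(y-ŷ)² = 37
SS_tot = Σ(y-ȳ)² = 510.86
R² = 1 - SS_res/SS_tot = 1 - 0.0724 = 0.9276

0.9276


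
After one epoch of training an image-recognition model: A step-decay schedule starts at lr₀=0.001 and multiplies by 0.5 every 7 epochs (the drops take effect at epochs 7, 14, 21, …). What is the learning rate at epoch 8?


n_drops = ⌊8/7⌋ = 1
lr = 0.001·0.5^1 = 0.001·0.5 = 0.0005

0.0005


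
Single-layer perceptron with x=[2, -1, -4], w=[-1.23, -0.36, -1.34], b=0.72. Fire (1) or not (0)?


z = (2)·(-1.23) + (-1)·(-0.36) + (-4)·(-1.34) + 0.72
  = 3.98
step(z) = 1 (z≥0)

1


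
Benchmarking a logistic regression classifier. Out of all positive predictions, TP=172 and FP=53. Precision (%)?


Precision = TP/(TP+FP)
= 172/(172+53)
= 172/225 = 76.44%

76.44%


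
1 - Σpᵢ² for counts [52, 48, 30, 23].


Probabilities: [52/153, 48/153, 30/153, 23/153] ≈ [0.3399, 0.3137, 0.1961, 0.1503]
Σpᵢ² = (2704 + 2304 + 900 + 529)/153² = 6437/23409
Gini = 1 - Σpᵢ² = 1 - 6437/23409 = 0.725

0.725


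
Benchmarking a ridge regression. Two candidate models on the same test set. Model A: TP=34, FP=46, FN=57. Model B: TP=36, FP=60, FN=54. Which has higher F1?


Model A: P=34/80=0.425, R=34/91=0.3736, F1=2PR/(P+R)=2TP/(2TP+FP+FN)=68/171=0.3977
Model B: P=36/96=0.375, R=36/90=0.4, F1=2PR/(P+R)=2TP/(2TP+FP+FN)=72/186=0.3871
0.3977 > 0.3871 → Model A

Model A


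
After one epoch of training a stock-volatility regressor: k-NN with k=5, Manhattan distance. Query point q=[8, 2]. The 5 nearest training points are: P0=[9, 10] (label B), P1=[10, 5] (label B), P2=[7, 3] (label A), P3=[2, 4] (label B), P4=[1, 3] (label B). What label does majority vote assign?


d(q,P0) = 9  (label B)
d(q,P1) = 5  (label B)
d(q,P2) = 2  (label A)
d(q,P3) = 8  (label B)
d(q,P4) = 8  (label B)
Votes: A=1, B=4
Majority → B

B


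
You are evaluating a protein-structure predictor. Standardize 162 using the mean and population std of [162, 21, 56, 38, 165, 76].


μ = 86.3333, σ = 57.075
z = (162 - 86.3333)/57.075 = 1.3257

1.3257


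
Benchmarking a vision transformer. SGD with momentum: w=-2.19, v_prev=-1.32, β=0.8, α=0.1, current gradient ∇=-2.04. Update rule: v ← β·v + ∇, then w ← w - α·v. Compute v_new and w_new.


v_new = 0.8·-1.32 - 2.04 = -1.056 - 2.04 = -3.096
w_new = -2.19 - 0.1·-3.096 = -2.19 + 0.3096 = -1.8804

v_new=-3.096, w_new=-1.8804


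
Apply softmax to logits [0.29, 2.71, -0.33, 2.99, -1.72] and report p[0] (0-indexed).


Exponentials: e^0.29=1.3364, e^2.71=15.0293, e^-0.33=0.7189, e^2.99=19.8857, e^-1.72=0.1791
Sum = 37.1494
Softmax = [0.036, 0.4046, 0.0194, 0.5353, 0.0048]
p[0] = 1.3364/37.1494 = 0.036

0.036


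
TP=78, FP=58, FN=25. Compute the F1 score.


Precision = 78/136 = 0.5735
Recall = 78/103 = 0.7573
F1 = 2·P·R/(P+R) = 2·TP/(2·TP+FP+FN) = 156/(156+58+25) = 156/239 = 0.6527

0.6527


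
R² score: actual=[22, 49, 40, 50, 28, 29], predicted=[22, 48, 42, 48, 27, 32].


ȳ = 36.3333
SS_res = Σ(y-ŷ)² = 19
SS_tot = Σ(y-ȳ)² = 689.33
R² = 1 - SS_res/SS_tot = 1 - 0.0276 = 0.9724

0.9724


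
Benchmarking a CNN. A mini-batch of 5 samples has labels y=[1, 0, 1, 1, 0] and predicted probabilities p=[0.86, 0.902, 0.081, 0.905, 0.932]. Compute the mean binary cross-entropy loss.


L[0] = -ln(0.86) = 0.1508
L[1] = -ln(1-0.902) = -ln(0.098) = 2.3228
L[2] = -ln(0.081) = 2.5133
L[3] = -ln(0.905) = 0.0998
L[4] = -ln(1-0.932) = -ln(0.068) = 2.6882
mean = (0.1508 + 2.3228 + 2.5133 + 0.0998 + 2.6882)/5 = 1.555

1.555


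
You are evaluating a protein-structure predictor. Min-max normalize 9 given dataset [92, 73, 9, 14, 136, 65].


min=9, max=136
(9-9)/(136-9) = 0/127 = 0.0

0.0


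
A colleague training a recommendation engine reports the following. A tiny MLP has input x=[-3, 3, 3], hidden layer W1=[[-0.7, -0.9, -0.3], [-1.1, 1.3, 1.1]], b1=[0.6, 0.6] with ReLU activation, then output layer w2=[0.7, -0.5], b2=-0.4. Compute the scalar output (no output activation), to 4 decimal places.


z1[0] = (-0.7)·(-3) + (-0.9)·(3) + (-0.3)·(3) + 0.6 = -0.9
z1[1] = (-1.1)·(-3) + (1.3)·(3) + (1.1)·(3) + 0.6 = 11.1
h = ReLU(z1) = [0.0, 11.1]
output = (0.7)·(0.0) + (-0.5)·(11.1) - 0.4 = -5.95

-5.95


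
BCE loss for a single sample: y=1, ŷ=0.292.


BCE = -[y·ln(p) + (1-y)·ln(1-p)]
= -1·ln(0.292) - 0
= -ln(0.292) = 1.231

1.231


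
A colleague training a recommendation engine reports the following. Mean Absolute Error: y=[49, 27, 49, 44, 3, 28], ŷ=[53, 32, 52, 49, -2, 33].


Absolute errors: |49-53|=4, |27-32|=5, |49-52|=3, |44-49|=5, |3+ 2|=5, |28-33|=5
Sum = 27
MAE = 27/6 = 9/2

9/2


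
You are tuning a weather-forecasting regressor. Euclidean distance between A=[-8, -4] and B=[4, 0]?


d = √((-8-4)² + (-4-0)²)
  = √(144 + 16)
  = √160 = 12.6491

12.6491


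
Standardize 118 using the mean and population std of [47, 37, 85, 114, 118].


μ = 80.2, σ = 33.3551
z = (118 - 80.2)/33.3551 = 1.1333

1.1333


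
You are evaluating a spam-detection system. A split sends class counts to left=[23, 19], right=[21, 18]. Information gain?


Parent = [44, 37], H_parent = 0.9946
H_left = 0.9934 (n=42), H_right = 0.9957 (n=39)
H_children = (42/81)·0.9934 + (39/81)·0.9957 = 0.9945
IG = 0.9946 - 0.9945 = 0.0001

0.0001


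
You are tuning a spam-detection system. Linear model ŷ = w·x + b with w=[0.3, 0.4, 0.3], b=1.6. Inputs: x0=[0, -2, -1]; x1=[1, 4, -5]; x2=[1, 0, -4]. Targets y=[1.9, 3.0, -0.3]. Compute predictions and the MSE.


ŷ0 = (0.3)·(0) + (0.4)·(-2) + (0.3)·(-1) + 1.6 = 0.5
ŷ1 = (0.3)·(1) + (0.4)·(4) + (0.3)·(-5) + 1.6 = 2.0
ŷ2 = (0.3)·(1) + (0.4)·(0) + (0.3)·(-4) + 1.6 = 0.7
errors² = [1.96, 1.0, 1.0]
MSE = 3.9600/3 = 1.32

1.32


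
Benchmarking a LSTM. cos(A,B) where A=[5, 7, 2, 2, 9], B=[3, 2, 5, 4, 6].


A·B = 5·3 + 7·2 + 2·5 + 2·4 + 9·6 = 101
‖A‖ = √163 = 12.7671, ‖B‖ = √90 = 9.4868
cos = 101/(√163·√90) = 101/√14670 = 0.8339

0.8339


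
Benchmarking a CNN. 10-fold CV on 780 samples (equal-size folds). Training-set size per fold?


Fold size = 780/10 = 78
Training per fold = 780 - 78 = 702

702


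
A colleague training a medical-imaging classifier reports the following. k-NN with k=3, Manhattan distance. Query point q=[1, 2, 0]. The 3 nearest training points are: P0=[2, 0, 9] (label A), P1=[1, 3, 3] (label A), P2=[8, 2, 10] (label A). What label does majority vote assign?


d(q,P0) = 12  (label A)
d(q,P1) = 4  (label A)
d(q,P2) = 17  (label A)
Votes: A=3, B=0
Majority → A

A


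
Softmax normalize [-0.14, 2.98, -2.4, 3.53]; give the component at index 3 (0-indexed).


Exponentials: e^-0.14=0.8694, e^2.98=19.6878, e^-2.4=0.0907, e^3.53=34.124
Sum = 54.7719
Softmax = [0.0159, 0.3595, 0.0017, 0.623]
p[3] = 34.124/54.7719 = 0.623

0.623


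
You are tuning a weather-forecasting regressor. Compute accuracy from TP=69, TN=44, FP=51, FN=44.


Accuracy = (TP+TN)/(TP+TN+FP+FN)
= (69+44)/(208)
= 113/208 = 54.33%

54.33%


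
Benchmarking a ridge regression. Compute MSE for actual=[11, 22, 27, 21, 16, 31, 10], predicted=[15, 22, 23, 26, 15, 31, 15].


Squared errors: (11-15)²=16, (22-22)²=0, (27-23)²=16, (21-26)²=25, (16-15)²=1, (31-31)²=0, (10-15)²=25
Sum = 83
MSE = 83/7 = 83/7

83/7


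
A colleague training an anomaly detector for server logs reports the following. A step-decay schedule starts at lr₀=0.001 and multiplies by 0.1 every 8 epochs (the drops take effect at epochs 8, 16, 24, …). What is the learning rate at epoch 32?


n_drops = ⌊32/8⌋ = 4
lr = 0.001·0.1^4 = 0.001·0.0001 = 0.0000001

0.0000001


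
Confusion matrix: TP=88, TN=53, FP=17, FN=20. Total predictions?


Total = TP + TN + FP + FN
= 88 + 53 + 17 + 20
= 178
(Predicted positive: 105, predicted negative: 73)

178


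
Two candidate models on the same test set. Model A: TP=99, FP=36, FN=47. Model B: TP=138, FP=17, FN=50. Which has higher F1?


Model A: P=99/135=0.7333, R=99/146=0.6781, F1=2PR/(P+R)=2TP/(2TP+FP+FN)=198/281=0.7046
Model B: P=138/155=0.8903, R=138/188=0.734, F1=2PR/(P+R)=2TP/(2TP+FP+FN)=276/343=0.8047
0.7046 < 0.8047 → Model B

Model B


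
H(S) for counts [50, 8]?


Probabilities: [50/58, 8/58] ≈ [0.8621, 0.1379]
H = -((50/58)·log₂(50/58) + (8/58)·log₂(8/58))
  = 0.5788 bits

0.5788 bits


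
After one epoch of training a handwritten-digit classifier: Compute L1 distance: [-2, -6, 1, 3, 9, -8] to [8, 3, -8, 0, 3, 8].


d = |-2-8| + |-6-3| + |1+ 8| + |3-0| + |9-3| + |-8-8|
  = 10 + 9 + 9 + 3 + 6 + 16
  = 53

53


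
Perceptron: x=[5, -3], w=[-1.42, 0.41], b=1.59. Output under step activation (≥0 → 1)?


z = (5)·(-1.42) + (-3)·(0.41) + 1.59
  = -6.74
step(z) = 0 (z<0)

0


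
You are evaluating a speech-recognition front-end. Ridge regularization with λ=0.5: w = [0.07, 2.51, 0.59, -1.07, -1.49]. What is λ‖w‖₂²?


‖w‖₂² = (0.07)² + (2.51)² + (0.59)² + (-1.07)² + (-1.49)²
     = 0.0049 + 6.3001 + 0.3481 + 1.1449 + 2.2201
     = 10.0181
λ·‖w‖₂² = 0.5·10.0181 = 5.00905

5.00905


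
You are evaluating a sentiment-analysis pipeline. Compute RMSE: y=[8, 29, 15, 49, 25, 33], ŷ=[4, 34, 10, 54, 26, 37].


MSE = 108/6 = 18
RMSE = √(108/6) = 4.2426

4.2426


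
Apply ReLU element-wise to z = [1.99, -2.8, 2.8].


ReLU(1.99) = max(0, 1.99) = 1.99
ReLU(-2.8) = max(0, -2.8) = 0.0
ReLU(2.8) = max(0, 2.8) = 2.8
result = [1.99, 0.0, 2.8]

[1.99, 0.0, 2.8]


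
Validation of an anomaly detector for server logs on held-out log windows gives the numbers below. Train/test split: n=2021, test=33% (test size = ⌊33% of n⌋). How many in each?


Test = ⌊2021·33/100⌋ = 666
Train = 2021 - 666 = 1355

Train: 1355, Test: 666


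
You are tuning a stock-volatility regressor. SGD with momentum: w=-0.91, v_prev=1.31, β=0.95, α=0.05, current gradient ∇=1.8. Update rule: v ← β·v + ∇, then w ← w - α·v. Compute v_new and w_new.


v_new = 0.95·1.31 + 1.8 = 1.2445 + 1.8 = 3.0445
w_new = -0.91 - 0.05·3.0445 = -0.91 - 0.152225 = -1.062225

v_new=3.0445, w_new=-1.062225


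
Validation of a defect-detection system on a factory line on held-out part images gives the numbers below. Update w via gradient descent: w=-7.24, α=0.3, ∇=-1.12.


w_new = w - α·∇
= -7.24 - 0.3·-1.12
= -7.24 + 0.336
= -6.904

-6.904


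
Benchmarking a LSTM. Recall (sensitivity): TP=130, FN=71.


Recall = TP/(TP+FN)
= 130/(130+71)
= 130/201 = 64.68%

64.68%


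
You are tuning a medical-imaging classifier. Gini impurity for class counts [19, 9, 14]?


Probabilities: [19/42, 9/42, 14/42] ≈ [0.4524, 0.2143, 0.3333]
Σpᵢ² = (361 + 81 + 196)/42² = 638/1764
Gini = 1 - Σpᵢ² = 1 - 638/1764 = 0.6383

0.6383


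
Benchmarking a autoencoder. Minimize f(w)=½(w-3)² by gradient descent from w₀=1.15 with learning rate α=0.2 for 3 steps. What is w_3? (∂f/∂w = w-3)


step 1: grad = 1.15-3 = -1.85; w = 1.15 - 0.2·(-1.85) = 1.52
step 2: grad = 1.52-3 = -1.48; w = 1.52 - 0.2·(-1.48) = 1.816
step 3: grad = 1.816-3 = -1.184; w = 1.816 - 0.2·(-1.184) = 2.0528

2.0528


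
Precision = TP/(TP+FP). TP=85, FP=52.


Precision = TP/(TP+FP)
= 85/(85+52)
= 85/137 = 62.04%

62.04%


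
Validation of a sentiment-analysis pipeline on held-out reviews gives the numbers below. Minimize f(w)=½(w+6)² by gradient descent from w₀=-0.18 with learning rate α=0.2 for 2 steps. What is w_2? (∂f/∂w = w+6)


step 1: grad = -0.18+6 = 5.82; w = -0.18 - 0.2·(5.82) = -1.344
step 2: grad = -1.344+6 = 4.656; w = -1.344 - 0.2·(4.656) = -2.2752

-2.2752


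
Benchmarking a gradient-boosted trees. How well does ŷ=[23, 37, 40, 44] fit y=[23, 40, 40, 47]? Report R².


ȳ = 37.5
SS_res = Σ(y-ŷ)² = 18
SS_tot = Σ(y-ȳ)² = 313
R² = 1 - SS_res/SS_tot = 1 - 0.0575 = 0.9425

0.9425


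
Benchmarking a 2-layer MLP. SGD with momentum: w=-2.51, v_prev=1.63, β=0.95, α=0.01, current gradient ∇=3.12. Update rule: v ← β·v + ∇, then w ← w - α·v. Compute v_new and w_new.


v_new = 0.95·1.63 + 3.12 = 1.5485 + 3.12 = 4.6685
w_new = -2.51 - 0.01·4.6685 = -2.51 - 0.046685 = -2.556685

v_new=4.6685, w_new=-2.556685


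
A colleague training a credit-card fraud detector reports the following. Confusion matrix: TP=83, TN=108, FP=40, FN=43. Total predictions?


Total = TP + TN + FP + FN
= 83 + 108 + 40 + 43
= 274
(Predicted positive: 123, predicted negative: 151)

274


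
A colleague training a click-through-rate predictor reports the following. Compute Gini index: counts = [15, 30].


Probabilities: [15/45, 30/45] ≈ [0.3333, 0.6667]
Σpᵢ² = (225 + 900)/45² = 1125/2025
Gini = 1 - Σpᵢ² = 1 - 1125/2025 = 0.4444

0.4444


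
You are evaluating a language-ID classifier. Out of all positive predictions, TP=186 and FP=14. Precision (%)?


Precision = TP/(TP+FP)
= 186/(186+14)
= 186/200 = 93.0%

93.0%


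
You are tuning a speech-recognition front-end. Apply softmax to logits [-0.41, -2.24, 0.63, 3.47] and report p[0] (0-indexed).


Exponentials: e^-0.41=0.6637, e^-2.24=0.1065, e^0.63=1.8776, e^3.47=32.1367
Sum = 34.7845
Softmax = [0.0191, 0.0031, 0.054, 0.9239]
p[0] = 0.6637/34.7845 = 0.0191

0.0191


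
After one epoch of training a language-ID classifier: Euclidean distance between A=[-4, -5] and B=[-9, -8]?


d = √((-4+ 9)² + (-5+ 8)²)
  = √(25 + 9)
  = √34 = 5.831

5.831


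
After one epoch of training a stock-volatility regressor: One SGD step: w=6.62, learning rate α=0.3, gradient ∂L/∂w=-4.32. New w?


w_new = w - α·∇
= 6.62 - 0.3·-4.32
= 6.62 + 1.296
= 7.916

7.916


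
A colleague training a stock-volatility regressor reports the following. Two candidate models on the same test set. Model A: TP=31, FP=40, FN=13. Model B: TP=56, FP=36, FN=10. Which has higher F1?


Model A: P=31/71=0.4366, R=31/44=0.7045, F1=2PR/(P+R)=2TP/(2TP+FP+FN)=62/115=0.5391
Model B: P=56/92=0.6087, R=56/66=0.8485, F1=2PR/(P+R)=2TP/(2TP+FP+FN)=112/158=0.7089
0.5391 < 0.7089 → Model B

Model B


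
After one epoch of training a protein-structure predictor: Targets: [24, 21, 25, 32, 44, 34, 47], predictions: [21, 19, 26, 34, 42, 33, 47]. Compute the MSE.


Squared errors: (24-21)²=9, (21-19)²=4, (25-26)²=1, (32-34)²=4, (44-42)²=4, (34-33)²=1, (47-47)²=0
Sum = 23
MSE = 23/7 = 23/7

23/7


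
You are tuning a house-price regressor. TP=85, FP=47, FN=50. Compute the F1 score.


Precision = 85/132 = 0.6439
Recall = 85/135 = 0.6296
F1 = 2·P·R/(P+R) = 2·TP/(2·TP+FP+FN) = 170/(170+47+50) = 170/267 = 0.6367

0.6367


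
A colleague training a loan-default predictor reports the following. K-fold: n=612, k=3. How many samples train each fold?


Fold size = 612/3 = 204
Training per fold = 612 - 204 = 408

408


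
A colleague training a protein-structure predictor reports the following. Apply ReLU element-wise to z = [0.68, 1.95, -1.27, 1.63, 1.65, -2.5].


ReLU(0.68) = max(0, 0.68) = 0.68
ReLU(1.95) = max(0, 1.95) = 1.95
ReLU(-1.27) = max(0, -1.27) = 0.0
ReLU(1.63) = max(0, 1.63) = 1.63
ReLU(1.65) = max(0, 1.65) = 1.65
ReLU(-2.5) = max(0, -2.5) = 0.0
result = [0.68, 1.95, 0.0, 1.63, 1.65, 0.0]

[0.68, 1.95, 0.0, 1.63, 1.65, 0.0]


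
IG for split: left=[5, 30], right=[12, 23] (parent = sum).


Parent = [17, 53], H_parent = 0.7998
H_left = 0.5917 (n=35), H_right = 0.9275 (n=35)
H_children = (35/70)·0.5917 + (35/70)·0.9275 = 0.7596
IG = 0.7998 - 0.7596 = 0.0402

0.0402


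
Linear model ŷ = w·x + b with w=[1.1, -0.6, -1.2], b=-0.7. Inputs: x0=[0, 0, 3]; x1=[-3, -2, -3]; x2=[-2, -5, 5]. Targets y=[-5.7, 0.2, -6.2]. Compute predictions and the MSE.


ŷ0 = (1.1)·(0) + (-0.6)·(0) + (-1.2)·(3) - 0.7 = -4.3
ŷ1 = (1.1)·(-3) + (-0.6)·(-2) + (-1.2)·(-3) - 0.7 = 0.8
ŷ2 = (1.1)·(-2) + (-0.6)·(-5) + (-1.2)·(5) - 0.7 = -5.9
errors² = [1.96, 0.36, 0.09]
MSE = 2.4100/3 = 0.8033

0.8033


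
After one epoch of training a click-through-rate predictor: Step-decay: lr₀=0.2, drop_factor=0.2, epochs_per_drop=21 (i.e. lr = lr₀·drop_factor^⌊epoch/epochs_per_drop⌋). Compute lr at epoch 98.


n_drops = ⌊98/21⌋ = 4
lr = 0.2·0.2^4 = 0.2·0.0016 = 0.00032

0.00032


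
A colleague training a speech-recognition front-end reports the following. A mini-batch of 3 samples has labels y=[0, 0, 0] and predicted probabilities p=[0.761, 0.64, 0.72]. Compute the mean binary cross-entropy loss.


L[0] = -ln(1-0.761) = -ln(0.239) = 1.4313
L[1] = -ln(1-0.64) = -ln(0.36) = 1.0217
L[2] = -ln(1-0.72) = -ln(0.28) = 1.273
mean = (1.4313 + 1.0217 + 1.273)/3 = 1.242

1.242


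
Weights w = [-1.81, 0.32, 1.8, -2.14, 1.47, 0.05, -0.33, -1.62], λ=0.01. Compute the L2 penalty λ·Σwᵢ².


‖w‖₂² = (-1.81)² + (0.32)² + (1.8)² + (-2.14)² + (1.47)² + (0.05)² + (-0.33)² + (-1.62)²
     = 3.2761 + 0.1024 + 3.24 + 4.5796 + 2.1609 + 0.0025 + 0.1089 + 2.6244
     = 16.0948
λ·‖w‖₂² = 0.01·16.0948 = 0.160948

0.160948


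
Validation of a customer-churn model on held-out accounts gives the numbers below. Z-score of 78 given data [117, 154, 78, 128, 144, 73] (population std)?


μ = 115.6667, σ = 30.7282
z = (78 - 115.6667)/30.7282 = -1.2258

-1.2258


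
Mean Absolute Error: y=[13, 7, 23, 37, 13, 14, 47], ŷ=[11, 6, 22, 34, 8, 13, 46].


Absolute errors: |13-11|=2, |7-6|=1, |23-22|=1, |37-34|=3, |13-8|=5, |14-13|=1, |47-46|=1
Sum = 14
MAE = 14/7 = 2

2


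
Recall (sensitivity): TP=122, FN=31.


Recall = TP/(TP+FN)
= 122/(122+31)
= 122/153 = 79.74%

79.74%


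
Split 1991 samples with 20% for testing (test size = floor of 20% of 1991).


Test = ⌊1991·20/100⌋ = 398
Train = 1991 - 398 = 1593

Train: 1593, Test: 398


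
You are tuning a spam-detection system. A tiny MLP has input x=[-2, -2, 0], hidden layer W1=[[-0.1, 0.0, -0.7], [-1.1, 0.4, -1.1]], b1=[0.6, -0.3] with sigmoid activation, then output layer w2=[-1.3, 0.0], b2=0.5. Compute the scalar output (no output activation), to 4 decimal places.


z1[0] = (-0.1)·(-2) + (0.0)·(-2) + (-0.7)·(0) + 0.6 = 0.8
z1[1] = (-1.1)·(-2) + (0.4)·(-2) + (-1.1)·(0) - 0.3 = 1.1
h = sigmoid(z1) = [0.69, 0.7503]
output = (-1.3)·(0.69) + (0.0)·(0.7503) + 0.5 = -0.397

-0.397


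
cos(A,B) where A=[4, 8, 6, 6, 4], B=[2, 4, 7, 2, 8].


A·B = 4·2 + 8·4 + 6·7 + 6·2 + 4·8 = 126
‖A‖ = √168 = 12.9615, ‖B‖ = √137 = 11.7047
cos = 126/(√168·√137) = 126/√23016 = 0.8305

0.8305


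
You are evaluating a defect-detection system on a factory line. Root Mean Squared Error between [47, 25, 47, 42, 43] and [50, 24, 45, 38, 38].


MSE = 55/5 = 11
RMSE = √(55/5) = 3.3166

3.3166


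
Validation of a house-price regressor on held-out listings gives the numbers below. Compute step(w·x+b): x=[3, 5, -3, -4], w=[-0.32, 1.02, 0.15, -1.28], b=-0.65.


z = (3)·(-0.32) + (5)·(1.02) + (-3)·(0.15) + (-4)·(-1.28) - 0.65
  = 8.16
step(z) = 1 (z≥0)

1


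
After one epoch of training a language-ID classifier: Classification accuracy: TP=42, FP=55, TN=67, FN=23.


Accuracy = (TP+TN)/(TP+TN+FP+FN)
= (42+67)/(187)
= 109/187 = 58.29%

58.29%


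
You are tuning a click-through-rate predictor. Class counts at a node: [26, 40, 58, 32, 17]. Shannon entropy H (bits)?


Probabilities: [26/173, 40/173, 58/173, 32/173, 17/173] ≈ [0.1503, 0.2312, 0.3353, 0.185, 0.0983]
H = -((26/173)·log₂(26/173) + (40/173)·log₂(40/173) + (58/173)·log₂(58/173) + (32/173)·log₂(32/173) + (17/173)·log₂(17/173))
  = 2.2072 bits

2.2072 bits


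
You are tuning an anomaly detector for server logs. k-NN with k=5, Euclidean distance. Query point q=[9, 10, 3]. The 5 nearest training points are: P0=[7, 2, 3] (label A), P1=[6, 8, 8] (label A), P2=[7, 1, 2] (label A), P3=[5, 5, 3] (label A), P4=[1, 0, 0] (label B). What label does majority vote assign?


d(q,P0) = 8.2462  (label A)
d(q,P1) = 6.1644  (label A)
d(q,P2) = 9.2736  (label A)
d(q,P3) = 6.4031  (label A)
d(q,P4) = 13.1529  (label B)
Votes: A=4, B=1
Majority → A

A


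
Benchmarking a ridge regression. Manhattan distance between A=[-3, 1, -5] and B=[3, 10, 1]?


d = |-3-3| + |1-10| + |-5-1|
  = 6 + 9 + 6
  = 21

21


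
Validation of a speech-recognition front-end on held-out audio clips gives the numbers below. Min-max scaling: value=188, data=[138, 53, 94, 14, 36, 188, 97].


min=14, max=188
(188-14)/(188-14) = 174/174 = 1.0

1.0


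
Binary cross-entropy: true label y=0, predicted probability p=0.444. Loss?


BCE = -[y·ln(p) + (1-y)·ln(1-p)]
= -0 - 1·ln(1-0.444)
= -ln(0.556) = 0.587

0.587


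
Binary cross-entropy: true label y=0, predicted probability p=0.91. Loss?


BCE = -[y·ln(p) + (1-y)·ln(1-p)]
= -0 - 1·ln(1-0.91)
= -ln(0.09) = 2.4079

2.4079


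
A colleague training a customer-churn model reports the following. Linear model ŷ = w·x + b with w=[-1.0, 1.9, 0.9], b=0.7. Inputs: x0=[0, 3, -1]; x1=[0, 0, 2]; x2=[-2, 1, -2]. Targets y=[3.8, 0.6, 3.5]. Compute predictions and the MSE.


ŷ0 = (-1.0)·(0) + (1.9)·(3) + (0.9)·(-1) + 0.7 = 5.5
ŷ1 = (-1.0)·(0) + (1.9)·(0) + (0.9)·(2) + 0.7 = 2.5
ŷ2 = (-1.0)·(-2) + (1.9)·(1) + (0.9)·(-2) + 0.7 = 2.8
errors² = [2.89, 3.61, 0.49]
MSE = 6.9900/3 = 2.33

2.33


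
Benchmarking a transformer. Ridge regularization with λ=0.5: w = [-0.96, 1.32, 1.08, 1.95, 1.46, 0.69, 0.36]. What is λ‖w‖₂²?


‖w‖₂² = (-0.96)² + (1.32)² + (1.08)² + (1.95)² + (1.46)² + (0.69)² + (0.36)²
     = 0.9216 + 1.7424 + 1.1664 + 3.8025 + 2.1316 + 0.4761 + 0.1296
     = 10.3702
λ·‖w‖₂² = 0.5·10.3702 = 5.1851

5.1851


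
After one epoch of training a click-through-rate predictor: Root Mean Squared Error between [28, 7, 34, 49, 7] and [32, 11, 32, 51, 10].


MSE = 49/5 = 9.8
RMSE = √(49/5) = 3.1305

3.1305


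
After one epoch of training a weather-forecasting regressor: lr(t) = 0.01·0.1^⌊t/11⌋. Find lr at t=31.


n_drops = ⌊31/11⌋ = 2
lr = 0.01·0.1^2 = 0.01·0.01 = 0.0001

0.0001


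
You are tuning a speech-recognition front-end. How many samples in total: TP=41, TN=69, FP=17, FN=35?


Total = TP + TN + FP + FN
= 41 + 69 + 17 + 35
= 162
(Predicted positive: 58, predicted negative: 104)

162


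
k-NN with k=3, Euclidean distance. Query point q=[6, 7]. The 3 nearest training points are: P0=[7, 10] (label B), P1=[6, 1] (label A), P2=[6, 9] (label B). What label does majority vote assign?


d(q,P0) = 3.1623  (label B)
d(q,P1) = 6.0  (label A)
d(q,P2) = 2.0  (label B)
Votes: A=1, B=2
Majority → B

B


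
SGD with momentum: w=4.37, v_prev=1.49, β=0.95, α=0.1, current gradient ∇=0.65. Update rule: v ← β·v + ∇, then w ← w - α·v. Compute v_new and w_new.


v_new = 0.95·1.49 + 0.65 = 1.4155 + 0.65 = 2.0655
w_new = 4.37 - 0.1·2.0655 = 4.37 - 0.20655 = 4.16345

v_new=2.0655, w_new=4.16345


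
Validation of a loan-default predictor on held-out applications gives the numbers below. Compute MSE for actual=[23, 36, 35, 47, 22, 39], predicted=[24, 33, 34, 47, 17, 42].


Squared errors: (23-24)²=1, (36-33)²=9, (35-34)²=1, (47-47)²=0, (22-17)²=25, (39-42)²=9
Sum = 45
MSE = 45/6 = 15/2

15/2


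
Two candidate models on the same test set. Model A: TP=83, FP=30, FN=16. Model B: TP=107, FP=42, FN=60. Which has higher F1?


Model A: P=83/113=0.7345, R=83/99=0.8384, F1=2PR/(P+R)=2TP/(2TP+FP+FN)=166/212=0.783
Model B: P=107/149=0.7181, R=107/167=0.6407, F1=2PR/(P+R)=2TP/(2TP+FP+FN)=214/316=0.6772
0.783 > 0.6772 → Model A

Model A


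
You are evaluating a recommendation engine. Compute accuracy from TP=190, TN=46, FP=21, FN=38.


Accuracy = (TP+TN)/(TP+TN+FP+FN)
= (190+46)/(295)
= 236/295 = 80.0%

80.0%


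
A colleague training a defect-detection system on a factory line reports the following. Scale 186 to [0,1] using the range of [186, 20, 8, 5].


min=5, max=186
(186-5)/(186-5) = 181/181 = 1.0

1.0


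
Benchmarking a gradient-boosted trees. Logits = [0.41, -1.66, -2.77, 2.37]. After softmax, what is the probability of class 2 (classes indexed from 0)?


Exponentials: e^0.41=1.5068, e^-1.66=0.1901, e^-2.77=0.0627, e^2.37=10.6974
Sum = 12.457
Softmax = [0.121, 0.0153, 0.005, 0.8587]
p[2] = 0.0627/12.457 = 0.005

0.005


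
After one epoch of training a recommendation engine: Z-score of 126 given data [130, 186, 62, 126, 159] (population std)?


μ = 132.6, σ = 41.4324
z = (126 - 132.6)/41.4324 = -0.1593

-0.1593


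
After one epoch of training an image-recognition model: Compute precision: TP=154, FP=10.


Precision = TP/(TP+FP)
= 154/(154+10)
= 154/164 = 93.9%

93.9%


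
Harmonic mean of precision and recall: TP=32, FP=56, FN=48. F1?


Precision = 32/88 = 0.3636
Recall = 32/80 = 0.4
F1 = 2·P·R/(P+R) = 2·TP/(2·TP+FP+FN) = 64/(64+56+48) = 64/168 = 0.381

0.381


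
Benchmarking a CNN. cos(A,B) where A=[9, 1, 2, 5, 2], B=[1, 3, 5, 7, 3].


A·B = 9·1 + 1·3 + 2·5 + 5·7 + 2·3 = 63
‖A‖ = √115 = 10.7238, ‖B‖ = √93 = 9.6437
cos = 63/(√115·√93) = 63/√10695 = 0.6092

0.6092


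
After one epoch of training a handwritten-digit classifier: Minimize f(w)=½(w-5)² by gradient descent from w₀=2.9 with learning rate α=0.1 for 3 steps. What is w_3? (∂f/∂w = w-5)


step 1: grad = 2.9-5 = -2.1; w = 2.9 - 0.1·(-2.1) = 3.11
step 2: grad = 3.11-5 = -1.89; w = 3.11 - 0.1·(-1.89) = 3.299
step 3: grad = 3.299-5 = -1.701; w = 3.299 - 0.1·(-1.701) = 3.4691

3.4691
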